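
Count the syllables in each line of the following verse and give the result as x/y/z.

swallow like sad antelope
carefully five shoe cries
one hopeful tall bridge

Line 1: swallow (2), like (1), sad (1), antelope (3) → 7
Line 2: carefully (3), five (1), shoe (1), cries (1) → 6
Line 3: one (1), hopeful (2), tall (1), bridge (1) → 5

7/6/5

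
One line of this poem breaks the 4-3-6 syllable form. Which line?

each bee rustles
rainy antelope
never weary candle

The second line

Line 1: each(1) + bee(1) + rustles(2) = 4 ✓
Line 2: rainy(2) + antelope(3) = 5 (expected 3)
Line 3: never(2) + weary(2) + candle(2) = 6 ✓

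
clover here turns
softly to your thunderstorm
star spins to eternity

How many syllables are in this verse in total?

18

Line 1: clover(2) + here(1) + turns(1) = 4
Line 2: softly(2) + to(1) + your(1) + thunderstorm(3) = 7
Line 3: star(1) + spins(1) + to(1) + eternity(4) = 7
Total: 4 + 7 + 7 = 18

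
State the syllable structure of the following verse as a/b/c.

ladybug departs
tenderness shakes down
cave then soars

5/5/3

Line 1: "ladybug departs": 3+2 = 5
Line 2: "tenderness shakes down": 3+1+1 = 5
Line 3: "cave then soars": 1+1+1 = 3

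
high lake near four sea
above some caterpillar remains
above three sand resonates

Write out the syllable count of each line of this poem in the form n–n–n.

5–9–7

Line 1: high(1) + lake(1) + near(1) + four(1) + sea(1) = 5
Line 2: above(2) + some(1) + caterpillar(4) + remains(2) = 9
Line 3: above(2) + three(1) + sand(1) + resonates(3) = 7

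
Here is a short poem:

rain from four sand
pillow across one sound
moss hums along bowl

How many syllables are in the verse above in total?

Line 1: rain (1), from (1), four (1), sand (1) → 4
Line 2: pillow (2), across (2), one (1), sound (1) → 6
Line 3: moss (1), hums (1), along (2), bowl (1) → 5
Total: 4 + 6 + 5 = 15

15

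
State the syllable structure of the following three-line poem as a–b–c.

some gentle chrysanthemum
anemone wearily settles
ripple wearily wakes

7–9–6

Line 1: "some gentle chrysanthemum": 1+2+4 = 7
Line 2: "anemone wearily settles": 4+3+2 = 9
Line 3: "ripple wearily wakes": 2+3+1 = 6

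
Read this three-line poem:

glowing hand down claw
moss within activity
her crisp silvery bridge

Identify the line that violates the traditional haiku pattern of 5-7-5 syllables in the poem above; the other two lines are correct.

Line 1: glowing (2), hand (1), down (1), claw (1) → 5 ✓
Line 2: moss (1), within (2), activity (4) → 7 ✓
Line 3: her (1), crisp (1), silvery (3), bridge (1) → 6 (expected 5)

Line 3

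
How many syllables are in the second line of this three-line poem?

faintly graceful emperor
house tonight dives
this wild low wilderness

The second line: house (1), tonight (2), dives (1) → 4

4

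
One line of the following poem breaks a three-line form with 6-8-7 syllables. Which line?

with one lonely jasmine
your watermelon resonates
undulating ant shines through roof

Line 1: with(1) + one(1) + lonely(2) + jasmine(2) = 6 ✓
Line 2: your(1) + watermelon(4) + resonates(3) = 8 ✓
Line 3: undulating(4) + ant(1) + shines(1) + through(1) + roof(1) = 8 (expected 7)

Line 3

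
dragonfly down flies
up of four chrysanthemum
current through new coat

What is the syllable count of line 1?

5

Line 1: "dragonfly down flies": 3+1+1 = 5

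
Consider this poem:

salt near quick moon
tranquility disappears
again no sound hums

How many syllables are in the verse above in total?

16

Line 1: "salt near quick moon": 1+1+1+1 = 4
Line 2: "tranquility disappears": 4+3 = 7
Line 3: "again no sound hums": 2+1+1+1 = 5
Total: 4 + 7 + 5 = 16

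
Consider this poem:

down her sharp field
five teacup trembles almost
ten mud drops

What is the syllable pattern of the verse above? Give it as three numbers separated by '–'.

4–7–3

Line 1: down(1) + her(1) + sharp(1) + field(1) = 4
Line 2: five(1) + teacup(2) + trembles(2) + almost(2) = 7
Line 3: ten(1) + mud(1) + drops(1) = 3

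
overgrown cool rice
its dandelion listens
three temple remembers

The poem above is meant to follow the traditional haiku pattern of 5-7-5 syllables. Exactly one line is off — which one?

Line 1: overgrown (3), cool (1), rice (1) → 5 ✓
Line 2: its (1), dandelion (4), listens (2) → 7 ✓
Line 3: three (1), temple (2), remembers (3) → 6 (expected 5)

Line 3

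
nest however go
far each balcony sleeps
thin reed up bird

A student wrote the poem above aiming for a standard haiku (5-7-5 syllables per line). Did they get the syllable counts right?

No

Line 1: nest (1), however (3), go (1) → 5 ✓
Line 2: far (1), each (1), balcony (3), sleeps (1) → 6 (expected 7)
Line 3: thin (1), reed (1), up (1), bird (1) → 4 (expected 5)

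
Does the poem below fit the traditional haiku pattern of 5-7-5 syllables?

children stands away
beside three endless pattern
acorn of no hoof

Line 1: children(2) + stands(1) + away(2) = 5 ✓
Line 2: beside(2) + three(1) + endless(2) + pattern(2) = 7 ✓
Line 3: acorn(2) + of(1) + no(1) + hoof(1) = 5 ✓

Yes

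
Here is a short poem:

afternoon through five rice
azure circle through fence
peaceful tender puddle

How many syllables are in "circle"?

"circle" has 2 syllables.

2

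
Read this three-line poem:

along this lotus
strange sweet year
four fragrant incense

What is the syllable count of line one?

5

Line one: along (2), this (1), lotus (2) → 5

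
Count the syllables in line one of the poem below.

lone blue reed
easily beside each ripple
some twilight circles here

Line one: lone (1), blue (1), reed (1) → 3

3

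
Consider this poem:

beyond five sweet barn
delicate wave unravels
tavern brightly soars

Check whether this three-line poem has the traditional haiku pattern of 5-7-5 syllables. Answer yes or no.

Yes

Line 1: beyond (2), five (1), sweet (1), barn (1) → 5 ✓
Line 2: delicate (3), wave (1), unravels (3) → 7 ✓
Line 3: tavern (2), brightly (2), soars (1) → 5 ✓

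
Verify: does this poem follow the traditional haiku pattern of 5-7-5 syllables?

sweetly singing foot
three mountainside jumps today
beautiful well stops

Line 1: sweetly(2) + singing(2) + foot(1) = 5 ✓
Line 2: three(1) + mountainside(3) + jumps(1) + today(2) = 7 ✓
Line 3: beautiful(3) + well(1) + stops(1) = 5 ✓

Yes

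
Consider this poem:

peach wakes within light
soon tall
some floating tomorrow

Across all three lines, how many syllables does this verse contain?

Line 1: peach (1), wakes (1), within (2), light (1) → 5
Line 2: soon (1), tall (1) → 2
Line 3: some (1), floating (2), tomorrow (3) → 6
Total: 5 + 2 + 6 = 13

13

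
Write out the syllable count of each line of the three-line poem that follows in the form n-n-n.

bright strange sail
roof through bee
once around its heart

Line 1: "bright strange sail": 1+1+1 = 3
Line 2: "roof through bee": 1+1+1 = 3
Line 3: "once around its heart": 1+2+1+1 = 5

3-3-5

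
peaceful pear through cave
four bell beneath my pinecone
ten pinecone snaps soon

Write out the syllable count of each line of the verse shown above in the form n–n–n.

Line 1: "peaceful pear through cave": 2+1+1+1 = 5
Line 2: "four bell beneath my pinecone": 1+1+2+1+2 = 7
Line 3: "ten pinecone snaps soon": 1+2+1+1 = 5

5–7–5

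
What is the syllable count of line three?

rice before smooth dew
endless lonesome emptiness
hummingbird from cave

Line three: hummingbird (3), from (1), cave (1) → 5

5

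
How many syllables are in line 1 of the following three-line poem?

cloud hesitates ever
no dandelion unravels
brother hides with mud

Line 1: cloud (1), hesitates (3), ever (2) → 6

6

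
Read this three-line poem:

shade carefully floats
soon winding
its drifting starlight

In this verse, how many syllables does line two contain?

3

Line two: "soon winding": 1+2 = 3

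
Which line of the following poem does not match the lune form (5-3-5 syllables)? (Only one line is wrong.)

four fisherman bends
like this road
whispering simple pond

The third line

Line 1: "four fisherman bends": 1+3+1 = 5 ✓
Line 2: "like this road": 1+1+1 = 3 ✓
Line 3: "whispering simple pond": 3+2+1 = 6 (expected 5)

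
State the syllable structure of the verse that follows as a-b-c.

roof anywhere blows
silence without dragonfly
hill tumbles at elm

5-7-5

Line 1: "roof anywhere blows": 1+3+1 = 5
Line 2: "silence without dragonfly": 2+2+3 = 7
Line 3: "hill tumbles at elm": 1+2+1+1 = 5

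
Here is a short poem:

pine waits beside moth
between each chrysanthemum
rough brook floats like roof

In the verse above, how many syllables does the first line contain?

5

The first line: "pine waits beside moth": 1+1+2+1 = 5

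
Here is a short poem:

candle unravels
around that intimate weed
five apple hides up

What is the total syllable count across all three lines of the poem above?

17

Line 1: "candle unravels": 2+3 = 5
Line 2: "around that intimate weed": 2+1+3+1 = 7
Line 3: "five apple hides up": 1+2+1+1 = 5
Total: 5 + 7 + 5 = 17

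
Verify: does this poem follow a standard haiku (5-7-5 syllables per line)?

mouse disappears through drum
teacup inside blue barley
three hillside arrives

Line 1: mouse(1) + disappears(3) + through(1) + drum(1) = 6 (expected 5)
Line 2: teacup(2) + inside(2) + blue(1) + barley(2) = 7 ✓
Line 3: three(1) + hillside(2) + arrives(2) = 5 ✓

No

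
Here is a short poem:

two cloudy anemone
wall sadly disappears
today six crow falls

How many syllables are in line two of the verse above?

6

Line two: wall(1) + sadly(2) + disappears(3) = 6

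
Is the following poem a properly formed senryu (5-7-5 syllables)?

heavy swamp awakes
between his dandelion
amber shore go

No

Line 1: "heavy swamp awakes": 2+1+2 = 5 ✓
Line 2: "between his dandelion": 2+1+4 = 7 ✓
Line 3: "amber shore go": 2+1+1 = 4 (expected 5)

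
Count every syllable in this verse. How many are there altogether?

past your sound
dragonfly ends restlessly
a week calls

13

Line 1: past(1) + your(1) + sound(1) = 3
Line 2: dragonfly(3) + ends(1) + restlessly(3) = 7
Line 3: a(1) + week(1) + calls(1) = 3
Total: 3 + 7 + 3 = 13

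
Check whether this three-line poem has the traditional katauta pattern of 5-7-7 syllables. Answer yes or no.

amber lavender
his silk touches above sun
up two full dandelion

Yes

Line 1: "amber lavender": 2+3 = 5 ✓
Line 2: "his silk touches above sun": 1+1+2+2+1 = 7 ✓
Line 3: "up two full dandelion": 1+1+1+4 = 7 ✓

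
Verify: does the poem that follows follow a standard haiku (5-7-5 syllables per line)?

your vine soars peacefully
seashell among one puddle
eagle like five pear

Line 1: your(1) + vine(1) + soars(1) + peacefully(3) = 6 (expected 5)
Line 2: seashell(2) + among(2) + one(1) + puddle(2) = 7 ✓
Line 3: eagle(2) + like(1) + five(1) + pear(1) = 5 ✓

No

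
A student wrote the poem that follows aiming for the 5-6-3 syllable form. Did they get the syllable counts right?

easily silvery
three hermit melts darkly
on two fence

Line 1: easily (3), silvery (3) → 6 (expected 5)
Line 2: three (1), hermit (2), melts (1), darkly (2) → 6 ✓
Line 3: on (1), two (1), fence (1) → 3 ✓

No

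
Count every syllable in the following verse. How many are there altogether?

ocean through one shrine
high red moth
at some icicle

13

Line 1: "ocean through one shrine": 2+1+1+1 = 5
Line 2: "high red moth": 1+1+1 = 3
Line 3: "at some icicle": 1+1+3 = 5
Total: 5 + 3 + 5 = 13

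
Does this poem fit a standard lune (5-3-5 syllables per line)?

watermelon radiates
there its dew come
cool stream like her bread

Line 1: "watermelon radiates": 4+3 = 7 (expected 5)
Line 2: "there its dew come": 1+1+1+1 = 4 (expected 3)
Line 3: "cool stream like her bread": 1+1+1+1+1 = 5 ✓

No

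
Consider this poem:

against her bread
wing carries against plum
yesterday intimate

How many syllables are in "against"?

2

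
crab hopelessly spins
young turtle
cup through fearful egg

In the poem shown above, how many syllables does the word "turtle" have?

2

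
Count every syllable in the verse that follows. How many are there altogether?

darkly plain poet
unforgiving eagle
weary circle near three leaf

Line 1: "darkly plain poet": 2+1+2 = 5
Line 2: "unforgiving eagle": 4+2 = 6
Line 3: "weary circle near three leaf": 2+2+1+1+1 = 7
Total: 5 + 6 + 7 = 18

18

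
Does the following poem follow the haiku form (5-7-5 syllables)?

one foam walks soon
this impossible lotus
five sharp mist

Line 1: "one foam walks soon": 1+1+1+1 = 4 (expected 5)
Line 2: "this impossible lotus": 1+4+2 = 7 ✓
Line 3: "five sharp mist": 1+1+1 = 3 (expected 5)

No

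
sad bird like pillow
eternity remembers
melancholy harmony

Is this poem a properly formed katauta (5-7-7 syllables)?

Yes

Line 1: sad (1), bird (1), like (1), pillow (2) → 5 ✓
Line 2: eternity (4), remembers (3) → 7 ✓
Line 3: melancholy (4), harmony (3) → 7 ✓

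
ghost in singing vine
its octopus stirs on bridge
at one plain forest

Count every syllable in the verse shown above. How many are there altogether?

Line 1: ghost (1), in (1), singing (2), vine (1) → 5
Line 2: its (1), octopus (3), stirs (1), on (1), bridge (1) → 7
Line 3: at (1), one (1), plain (1), forest (2) → 5
Total: 5 + 7 + 5 = 17

17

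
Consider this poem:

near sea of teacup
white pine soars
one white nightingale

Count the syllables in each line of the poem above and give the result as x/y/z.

5/3/5

Line 1: near (1), sea (1), of (1), teacup (2) → 5
Line 2: white (1), pine (1), soars (1) → 3
Line 3: one (1), white (1), nightingale (3) → 5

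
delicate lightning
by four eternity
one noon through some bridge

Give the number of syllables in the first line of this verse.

The first line: "delicate lightning": 3+2 = 5

5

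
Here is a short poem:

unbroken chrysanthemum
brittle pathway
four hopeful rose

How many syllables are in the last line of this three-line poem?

4

The last line: "four hopeful rose": 1+2+1 = 4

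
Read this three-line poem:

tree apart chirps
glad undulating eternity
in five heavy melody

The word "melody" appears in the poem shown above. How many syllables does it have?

3

"melody" has 3 syllables.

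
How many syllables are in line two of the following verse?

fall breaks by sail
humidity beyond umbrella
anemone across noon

9

Line two: humidity (4), beyond (2), umbrella (3) → 9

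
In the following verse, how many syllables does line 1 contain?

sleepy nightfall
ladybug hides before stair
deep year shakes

4

Line 1: "sleepy nightfall": 2+2 = 4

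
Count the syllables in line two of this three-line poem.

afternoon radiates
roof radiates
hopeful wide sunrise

4

Line two: "roof radiates": 1+3 = 4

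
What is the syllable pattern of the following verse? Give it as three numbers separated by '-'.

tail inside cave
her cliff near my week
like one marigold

4-5-5

Line 1: tail(1) + inside(2) + cave(1) = 4
Line 2: her(1) + cliff(1) + near(1) + my(1) + week(1) = 5
Line 3: like(1) + one(1) + marigold(3) = 5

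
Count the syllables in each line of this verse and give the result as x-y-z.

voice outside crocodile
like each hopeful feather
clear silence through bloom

6-6-5

Line 1: voice(1) + outside(2) + crocodile(3) = 6
Line 2: like(1) + each(1) + hopeful(2) + feather(2) = 6
Line 3: clear(1) + silence(2) + through(1) + bloom(1) = 5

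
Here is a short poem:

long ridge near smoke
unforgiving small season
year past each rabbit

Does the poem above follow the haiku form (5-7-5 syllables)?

Line 1: long (1), ridge (1), near (1), smoke (1) → 4 (expected 5)
Line 2: unforgiving (4), small (1), season (2) → 7 ✓
Line 3: year (1), past (1), each (1), rabbit (2) → 5 ✓

No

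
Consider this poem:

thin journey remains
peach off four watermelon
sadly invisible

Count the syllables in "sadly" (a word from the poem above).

"sadly" has 2 syllables.

2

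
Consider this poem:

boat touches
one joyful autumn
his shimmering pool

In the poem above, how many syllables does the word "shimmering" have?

3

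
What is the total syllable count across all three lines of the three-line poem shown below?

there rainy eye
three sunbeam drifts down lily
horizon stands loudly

17

Line 1: "there rainy eye": 1+2+1 = 4
Line 2: "three sunbeam drifts down lily": 1+2+1+1+2 = 7
Line 3: "horizon stands loudly": 3+1+2 = 6
Total: 4 + 7 + 6 = 17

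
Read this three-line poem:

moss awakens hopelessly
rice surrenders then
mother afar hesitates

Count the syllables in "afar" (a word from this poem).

"afar" has 2 syllables.

2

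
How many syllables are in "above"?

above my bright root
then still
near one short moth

2

"above" has 2 syllables.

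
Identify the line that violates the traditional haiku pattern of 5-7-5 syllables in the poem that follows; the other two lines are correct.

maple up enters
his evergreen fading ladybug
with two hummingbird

Line 1: maple(2) + up(1) + enters(2) = 5 ✓
Line 2: his(1) + evergreen(3) + fading(2) + ladybug(3) = 9 (expected 7)
Line 3: with(1) + two(1) + hummingbird(3) = 5 ✓

The second line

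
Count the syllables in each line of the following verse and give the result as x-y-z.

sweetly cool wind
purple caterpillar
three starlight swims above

4-6-6

Line 1: sweetly(2) + cool(1) + wind(1) = 4
Line 2: purple(2) + caterpillar(4) = 6
Line 3: three(1) + starlight(2) + swims(1) + above(2) = 6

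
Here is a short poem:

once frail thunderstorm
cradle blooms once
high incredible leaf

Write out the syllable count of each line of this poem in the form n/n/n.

5/4/6

Line 1: "once frail thunderstorm": 1+1+3 = 5
Line 2: "cradle blooms once": 2+1+1 = 4
Line 3: "high incredible leaf": 1+4+1 = 6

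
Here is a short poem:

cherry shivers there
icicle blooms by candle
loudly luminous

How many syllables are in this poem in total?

17

Line 1: "cherry shivers there": 2+2+1 = 5
Line 2: "icicle blooms by candle": 3+1+1+2 = 7
Line 3: "loudly luminous": 2+3 = 5
Total: 5 + 7 + 5 = 17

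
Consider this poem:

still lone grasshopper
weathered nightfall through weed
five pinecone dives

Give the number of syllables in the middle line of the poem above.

The middle line: "weathered nightfall through weed": 2+2+1+1 = 6

6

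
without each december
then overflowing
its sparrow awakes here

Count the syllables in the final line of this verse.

6

The final line: "its sparrow awakes here": 1+2+2+1 = 6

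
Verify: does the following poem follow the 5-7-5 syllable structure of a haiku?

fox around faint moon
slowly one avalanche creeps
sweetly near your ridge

Line 1: fox (1), around (2), faint (1), moon (1) → 5 ✓
Line 2: slowly (2), one (1), avalanche (3), creeps (1) → 7 ✓
Line 3: sweetly (2), near (1), your (1), ridge (1) → 5 ✓

Yes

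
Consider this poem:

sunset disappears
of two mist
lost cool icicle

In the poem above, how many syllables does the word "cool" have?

1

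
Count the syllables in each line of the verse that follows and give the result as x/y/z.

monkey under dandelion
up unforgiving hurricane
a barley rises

Line 1: "monkey under dandelion": 2+2+4 = 8
Line 2: "up unforgiving hurricane": 1+4+3 = 8
Line 3: "a barley rises": 1+2+2 = 5

8/8/5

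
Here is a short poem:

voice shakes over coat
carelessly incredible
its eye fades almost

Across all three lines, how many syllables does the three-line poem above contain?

Line 1: "voice shakes over coat": 1+1+2+1 = 5
Line 2: "carelessly incredible": 3+4 = 7
Line 3: "its eye fades almost": 1+1+1+2 = 5
Total: 5 + 7 + 5 = 17

17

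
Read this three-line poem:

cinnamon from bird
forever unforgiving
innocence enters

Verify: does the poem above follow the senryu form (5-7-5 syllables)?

Line 1: "cinnamon from bird": 3+1+1 = 5 ✓
Line 2: "forever unforgiving": 3+4 = 7 ✓
Line 3: "innocence enters": 3+2 = 5 ✓

Yes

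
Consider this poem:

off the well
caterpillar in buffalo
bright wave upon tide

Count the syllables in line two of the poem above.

Line two: caterpillar (4), in (1), buffalo (3) → 8

8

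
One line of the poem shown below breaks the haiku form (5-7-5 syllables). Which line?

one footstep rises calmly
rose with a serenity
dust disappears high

Line 1: "one footstep rises calmly": 1+2+2+2 = 7 (expected 5)
Line 2: "rose with a serenity": 1+1+1+4 = 7 ✓
Line 3: "dust disappears high": 1+3+1 = 5 ✓

Line 1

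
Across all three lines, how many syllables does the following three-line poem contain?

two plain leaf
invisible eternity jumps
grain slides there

Line 1: two(1) + plain(1) + leaf(1) = 3
Line 2: invisible(4) + eternity(4) + jumps(1) = 9
Line 3: grain(1) + slides(1) + there(1) = 3
Total: 3 + 9 + 3 = 15

15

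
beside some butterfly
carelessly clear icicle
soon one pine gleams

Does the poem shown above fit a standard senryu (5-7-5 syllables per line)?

No

Line 1: beside (2), some (1), butterfly (3) → 6 (expected 5)
Line 2: carelessly (3), clear (1), icicle (3) → 7 ✓
Line 3: soon (1), one (1), pine (1), gleams (1) → 4 (expected 5)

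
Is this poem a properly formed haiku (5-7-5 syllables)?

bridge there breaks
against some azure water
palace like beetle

No

Line 1: "bridge there breaks": 1+1+1 = 3 (expected 5)
Line 2: "against some azure water": 2+1+2+2 = 7 ✓
Line 3: "palace like beetle": 2+1+2 = 5 ✓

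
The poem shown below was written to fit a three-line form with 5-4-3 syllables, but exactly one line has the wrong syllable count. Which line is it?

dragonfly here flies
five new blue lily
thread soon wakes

Line 1: dragonfly(3) + here(1) + flies(1) = 5 ✓
Line 2: five(1) + new(1) + blue(1) + lily(2) = 5 (expected 4)
Line 3: thread(1) + soon(1) + wakes(1) = 3 ✓

The second line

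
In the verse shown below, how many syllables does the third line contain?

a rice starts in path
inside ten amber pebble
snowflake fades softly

5

The third line: "snowflake fades softly": 2+1+2 = 5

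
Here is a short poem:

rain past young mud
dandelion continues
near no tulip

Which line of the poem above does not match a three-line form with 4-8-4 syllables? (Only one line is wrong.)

Line 2

Line 1: rain (1), past (1), young (1), mud (1) → 4 ✓
Line 2: dandelion (4), continues (3) → 7 (expected 8)
Line 3: near (1), no (1), tulip (2) → 4 ✓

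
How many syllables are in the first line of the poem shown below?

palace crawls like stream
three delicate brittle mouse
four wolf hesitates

The first line: "palace crawls like stream": 2+1+1+1 = 5

5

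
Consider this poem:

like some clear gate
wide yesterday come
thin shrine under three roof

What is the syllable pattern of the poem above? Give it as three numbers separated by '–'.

Line 1: like(1) + some(1) + clear(1) + gate(1) = 4
Line 2: wide(1) + yesterday(3) + come(1) = 5
Line 3: thin(1) + shrine(1) + under(2) + three(1) + roof(1) = 6

4–5–6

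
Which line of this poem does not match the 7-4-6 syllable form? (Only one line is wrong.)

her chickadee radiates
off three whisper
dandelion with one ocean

Line 1: her (1), chickadee (3), radiates (3) → 7 ✓
Line 2: off (1), three (1), whisper (2) → 4 ✓
Line 3: dandelion (4), with (1), one (1), ocean (2) → 8 (expected 6)

Line 3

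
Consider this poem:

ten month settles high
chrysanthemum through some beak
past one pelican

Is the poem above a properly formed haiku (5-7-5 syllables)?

Yes

Line 1: "ten month settles high": 1+1+2+1 = 5 ✓
Line 2: "chrysanthemum through some beak": 4+1+1+1 = 7 ✓
Line 3: "past one pelican": 1+1+3 = 5 ✓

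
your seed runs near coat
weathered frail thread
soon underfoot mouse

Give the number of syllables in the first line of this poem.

5

The first line: your(1) + seed(1) + runs(1) + near(1) + coat(1) = 5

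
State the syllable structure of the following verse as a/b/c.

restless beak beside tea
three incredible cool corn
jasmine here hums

6/7/4

Line 1: restless(2) + beak(1) + beside(2) + tea(1) = 6
Line 2: three(1) + incredible(4) + cool(1) + corn(1) = 7
Line 3: jasmine(2) + here(1) + hums(1) = 4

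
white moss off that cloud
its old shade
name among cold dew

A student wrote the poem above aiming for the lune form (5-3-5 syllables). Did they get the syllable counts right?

Line 1: "white moss off that cloud": 1+1+1+1+1 = 5 ✓
Line 2: "its old shade": 1+1+1 = 3 ✓
Line 3: "name among cold dew": 1+2+1+1 = 5 ✓

Yes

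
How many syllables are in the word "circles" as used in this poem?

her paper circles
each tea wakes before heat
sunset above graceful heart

2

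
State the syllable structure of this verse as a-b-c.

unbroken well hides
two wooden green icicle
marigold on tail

5-7-5

Line 1: unbroken(3) + well(1) + hides(1) = 5
Line 2: two(1) + wooden(2) + green(1) + icicle(3) = 7
Line 3: marigold(3) + on(1) + tail(1) = 5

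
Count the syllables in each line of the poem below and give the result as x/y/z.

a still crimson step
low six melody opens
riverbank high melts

5/7/5

Line 1: a (1), still (1), crimson (2), step (1) → 5
Line 2: low (1), six (1), melody (3), opens (2) → 7
Line 3: riverbank (3), high (1), melts (1) → 5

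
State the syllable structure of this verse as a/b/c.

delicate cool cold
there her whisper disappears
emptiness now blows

Line 1: delicate (3), cool (1), cold (1) → 5
Line 2: there (1), her (1), whisper (2), disappears (3) → 7
Line 3: emptiness (3), now (1), blows (1) → 5

5/7/5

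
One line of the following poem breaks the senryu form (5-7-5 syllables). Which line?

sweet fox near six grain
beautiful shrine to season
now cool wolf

Line 1: "sweet fox near six grain": 1+1+1+1+1 = 5 ✓
Line 2: "beautiful shrine to season": 3+1+1+2 = 7 ✓
Line 3: "now cool wolf": 1+1+1 = 3 (expected 5)

The third line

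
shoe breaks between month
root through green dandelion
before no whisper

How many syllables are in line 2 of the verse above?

7

Line 2: "root through green dandelion": 1+1+1+4 = 7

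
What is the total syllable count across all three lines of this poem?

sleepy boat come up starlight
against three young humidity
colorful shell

19

Line 1: sleepy(2) + boat(1) + come(1) + up(1) + starlight(2) = 7
Line 2: against(2) + three(1) + young(1) + humidity(4) = 8
Line 3: colorful(3) + shell(1) = 4
Total: 7 + 8 + 4 = 19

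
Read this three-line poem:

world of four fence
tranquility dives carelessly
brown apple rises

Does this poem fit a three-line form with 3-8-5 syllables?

Line 1: world(1) + of(1) + four(1) + fence(1) = 4 (expected 3)
Line 2: tranquility(4) + dives(1) + carelessly(3) = 8 ✓
Line 3: brown(1) + apple(2) + rises(2) = 5 ✓

No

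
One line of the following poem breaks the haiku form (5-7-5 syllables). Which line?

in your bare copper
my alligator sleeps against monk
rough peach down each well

Line 1: "in your bare copper": 1+1+1+2 = 5 ✓
Line 2: "my alligator sleeps against monk": 1+4+1+2+1 = 9 (expected 7)
Line 3: "rough peach down each well": 1+1+1+1+1 = 5 ✓

Line 2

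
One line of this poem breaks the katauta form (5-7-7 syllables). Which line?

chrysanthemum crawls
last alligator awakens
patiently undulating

The second line

Line 1: chrysanthemum (4), crawls (1) → 5 ✓
Line 2: last (1), alligator (4), awakens (3) → 8 (expected 7)
Line 3: patiently (3), undulating (4) → 7 ✓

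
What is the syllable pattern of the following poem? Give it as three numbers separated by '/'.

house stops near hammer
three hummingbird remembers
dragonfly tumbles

5/7/5

Line 1: house(1) + stops(1) + near(1) + hammer(2) = 5
Line 2: three(1) + hummingbird(3) + remembers(3) = 7
Line 3: dragonfly(3) + tumbles(2) = 5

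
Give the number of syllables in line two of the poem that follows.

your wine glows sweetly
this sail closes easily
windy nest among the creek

7

Line two: "this sail closes easily": 1+1+2+3 = 7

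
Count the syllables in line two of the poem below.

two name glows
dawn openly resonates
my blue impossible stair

Line two: dawn (1), openly (3), resonates (3) → 7

7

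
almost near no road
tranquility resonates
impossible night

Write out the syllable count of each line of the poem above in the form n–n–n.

Line 1: almost(2) + near(1) + no(1) + road(1) = 5
Line 2: tranquility(4) + resonates(3) = 7
Line 3: impossible(4) + night(1) = 5

5–7–5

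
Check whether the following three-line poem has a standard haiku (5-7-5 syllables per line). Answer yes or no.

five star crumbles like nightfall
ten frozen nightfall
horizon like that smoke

Line 1: "five star crumbles like nightfall": 1+1+2+1+2 = 7 (expected 5)
Line 2: "ten frozen nightfall": 1+2+2 = 5 (expected 7)
Line 3: "horizon like that smoke": 3+1+1+1 = 6 (expected 5)

No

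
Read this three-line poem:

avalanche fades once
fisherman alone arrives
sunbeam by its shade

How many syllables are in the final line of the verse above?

5

The final line: sunbeam (2), by (1), its (1), shade (1) → 5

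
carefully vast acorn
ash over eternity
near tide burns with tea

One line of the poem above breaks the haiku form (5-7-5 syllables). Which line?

Line 1: carefully (3), vast (1), acorn (2) → 6 (expected 5)
Line 2: ash (1), over (2), eternity (4) → 7 ✓
Line 3: near (1), tide (1), burns (1), with (1), tea (1) → 5 ✓

The first line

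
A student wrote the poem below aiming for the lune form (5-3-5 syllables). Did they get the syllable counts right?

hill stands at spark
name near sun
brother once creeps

Line 1: "hill stands at spark": 1+1+1+1 = 4 (expected 5)
Line 2: "name near sun": 1+1+1 = 3 ✓
Line 3: "brother once creeps": 2+1+1 = 4 (expected 5)

No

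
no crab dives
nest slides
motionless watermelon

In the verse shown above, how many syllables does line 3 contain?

7

Line 3: motionless (3), watermelon (4) → 7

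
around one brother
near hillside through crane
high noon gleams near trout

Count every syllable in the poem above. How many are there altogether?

15

Line 1: around(2) + one(1) + brother(2) = 5
Line 2: near(1) + hillside(2) + through(1) + crane(1) = 5
Line 3: high(1) + noon(1) + gleams(1) + near(1) + trout(1) = 5
Total: 5 + 5 + 5 = 15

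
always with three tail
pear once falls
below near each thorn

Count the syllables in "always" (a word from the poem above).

2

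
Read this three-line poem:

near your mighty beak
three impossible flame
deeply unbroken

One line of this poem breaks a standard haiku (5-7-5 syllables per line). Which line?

The second line

Line 1: near (1), your (1), mighty (2), beak (1) → 5 ✓
Line 2: three (1), impossible (4), flame (1) → 6 (expected 7)
Line 3: deeply (2), unbroken (3) → 5 ✓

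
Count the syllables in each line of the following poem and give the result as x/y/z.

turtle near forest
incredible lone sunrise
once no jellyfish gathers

Line 1: turtle(2) + near(1) + forest(2) = 5
Line 2: incredible(4) + lone(1) + sunrise(2) = 7
Line 3: once(1) + no(1) + jellyfish(3) + gathers(2) = 7

5/7/7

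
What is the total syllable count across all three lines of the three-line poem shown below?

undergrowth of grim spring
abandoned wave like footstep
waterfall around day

Line 1: undergrowth(3) + of(1) + grim(1) + spring(1) = 6
Line 2: abandoned(3) + wave(1) + like(1) + footstep(2) = 7
Line 3: waterfall(3) + around(2) + day(1) = 6
Total: 6 + 7 + 6 = 19

19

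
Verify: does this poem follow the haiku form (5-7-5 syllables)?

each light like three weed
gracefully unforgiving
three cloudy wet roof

Line 1: "each light like three weed": 1+1+1+1+1 = 5 ✓
Line 2: "gracefully unforgiving": 3+4 = 7 ✓
Line 3: "three cloudy wet roof": 1+2+1+1 = 5 ✓

Yes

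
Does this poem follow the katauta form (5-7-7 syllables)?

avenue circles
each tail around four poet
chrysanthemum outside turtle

Line 1: avenue(3) + circles(2) = 5 ✓
Line 2: each(1) + tail(1) + around(2) + four(1) + poet(2) = 7 ✓
Line 3: chrysanthemum(4) + outside(2) + turtle(2) = 8 (expected 7)

No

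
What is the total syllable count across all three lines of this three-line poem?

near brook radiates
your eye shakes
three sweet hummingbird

Line 1: near (1), brook (1), radiates (3) → 5
Line 2: your (1), eye (1), shakes (1) → 3
Line 3: three (1), sweet (1), hummingbird (3) → 5
Total: 5 + 3 + 5 = 13

13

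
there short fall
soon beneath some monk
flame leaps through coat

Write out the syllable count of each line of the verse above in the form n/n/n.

3/5/4

Line 1: "there short fall": 1+1+1 = 3
Line 2: "soon beneath some monk": 1+2+1+1 = 5
Line 3: "flame leaps through coat": 1+1+1+1 = 4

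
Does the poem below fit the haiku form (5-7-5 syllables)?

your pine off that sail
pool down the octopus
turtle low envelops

Line 1: your(1) + pine(1) + off(1) + that(1) + sail(1) = 5 ✓
Line 2: pool(1) + down(1) + the(1) + octopus(3) = 6 (expected 7)
Line 3: turtle(2) + low(1) + envelops(3) = 6 (expected 5)

No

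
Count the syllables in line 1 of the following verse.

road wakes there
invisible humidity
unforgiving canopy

3

Line 1: road(1) + wakes(1) + there(1) = 3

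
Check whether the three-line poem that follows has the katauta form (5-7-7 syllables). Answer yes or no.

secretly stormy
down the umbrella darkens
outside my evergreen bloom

Line 1: secretly (3), stormy (2) → 5 ✓
Line 2: down (1), the (1), umbrella (3), darkens (2) → 7 ✓
Line 3: outside (2), my (1), evergreen (3), bloom (1) → 7 ✓

Yes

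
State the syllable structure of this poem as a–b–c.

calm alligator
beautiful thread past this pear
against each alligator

Line 1: "calm alligator": 1+4 = 5
Line 2: "beautiful thread past this pear": 3+1+1+1+1 = 7
Line 3: "against each alligator": 2+1+4 = 7

5–7–7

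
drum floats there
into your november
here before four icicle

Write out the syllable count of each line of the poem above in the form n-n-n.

3-6-7

Line 1: drum(1) + floats(1) + there(1) = 3
Line 2: into(2) + your(1) + november(3) = 6
Line 3: here(1) + before(2) + four(1) + icicle(3) = 7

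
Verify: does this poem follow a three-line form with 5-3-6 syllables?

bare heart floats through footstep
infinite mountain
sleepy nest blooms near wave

No

Line 1: bare (1), heart (1), floats (1), through (1), footstep (2) → 6 (expected 5)
Line 2: infinite (3), mountain (2) → 5 (expected 3)
Line 3: sleepy (2), nest (1), blooms (1), near (1), wave (1) → 6 ✓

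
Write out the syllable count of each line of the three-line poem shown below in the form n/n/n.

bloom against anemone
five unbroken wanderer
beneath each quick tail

Line 1: bloom (1), against (2), anemone (4) → 7
Line 2: five (1), unbroken (3), wanderer (3) → 7
Line 3: beneath (2), each (1), quick (1), tail (1) → 5

7/7/5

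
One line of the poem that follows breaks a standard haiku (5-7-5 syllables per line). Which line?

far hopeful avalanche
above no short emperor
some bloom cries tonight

The first line

Line 1: "far hopeful avalanche": 1+2+3 = 6 (expected 5)
Line 2: "above no short emperor": 2+1+1+3 = 7 ✓
Line 3: "some bloom cries tonight": 1+1+1+2 = 5 ✓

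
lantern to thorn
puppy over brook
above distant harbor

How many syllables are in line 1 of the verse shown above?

4

Line 1: "lantern to thorn": 2+1+1 = 4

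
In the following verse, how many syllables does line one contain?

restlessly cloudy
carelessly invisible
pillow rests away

Line one: "restlessly cloudy": 3+2 = 5

5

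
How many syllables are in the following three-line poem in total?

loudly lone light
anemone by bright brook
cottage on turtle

16

Line 1: loudly(2) + lone(1) + light(1) = 4
Line 2: anemone(4) + by(1) + bright(1) + brook(1) = 7
Line 3: cottage(2) + on(1) + turtle(2) = 5
Total: 4 + 7 + 5 = 16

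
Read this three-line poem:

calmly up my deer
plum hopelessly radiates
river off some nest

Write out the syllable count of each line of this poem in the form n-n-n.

Line 1: calmly (2), up (1), my (1), deer (1) → 5
Line 2: plum (1), hopelessly (3), radiates (3) → 7
Line 3: river (2), off (1), some (1), nest (1) → 5

5-7-5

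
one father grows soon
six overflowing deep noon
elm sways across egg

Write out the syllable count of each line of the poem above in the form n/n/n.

Line 1: "one father grows soon": 1+2+1+1 = 5
Line 2: "six overflowing deep noon": 1+4+1+1 = 7
Line 3: "elm sways across egg": 1+1+2+1 = 5

5/7/5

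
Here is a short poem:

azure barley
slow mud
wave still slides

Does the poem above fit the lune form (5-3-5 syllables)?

Line 1: azure (2), barley (2) → 4 (expected 5)
Line 2: slow (1), mud (1) → 2 (expected 3)
Line 3: wave (1), still (1), slides (1) → 3 (expected 5)

No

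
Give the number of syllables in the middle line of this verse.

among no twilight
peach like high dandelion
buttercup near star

7

The middle line: peach(1) + like(1) + high(1) + dandelion(4) = 7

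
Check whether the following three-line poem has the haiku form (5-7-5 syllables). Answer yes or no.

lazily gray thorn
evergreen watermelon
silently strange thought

Line 1: "lazily gray thorn": 3+1+1 = 5 ✓
Line 2: "evergreen watermelon": 3+4 = 7 ✓
Line 3: "silently strange thought": 3+1+1 = 5 ✓

Yes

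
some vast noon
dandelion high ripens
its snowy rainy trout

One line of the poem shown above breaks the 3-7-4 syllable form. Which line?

Line 3

Line 1: some(1) + vast(1) + noon(1) = 3 ✓
Line 2: dandelion(4) + high(1) + ripens(2) = 7 ✓
Line 3: its(1) + snowy(2) + rainy(2) + trout(1) = 6 (expected 4)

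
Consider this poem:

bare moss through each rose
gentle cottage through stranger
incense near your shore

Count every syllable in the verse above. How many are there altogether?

17

Line 1: "bare moss through each rose": 1+1+1+1+1 = 5
Line 2: "gentle cottage through stranger": 2+2+1+2 = 7
Line 3: "incense near your shore": 2+1+1+1 = 5
Total: 5 + 7 + 5 = 17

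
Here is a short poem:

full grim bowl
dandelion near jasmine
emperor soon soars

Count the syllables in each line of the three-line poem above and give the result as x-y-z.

3-7-5

Line 1: full(1) + grim(1) + bowl(1) = 3
Line 2: dandelion(4) + near(1) + jasmine(2) = 7
Line 3: emperor(3) + soon(1) + soars(1) = 5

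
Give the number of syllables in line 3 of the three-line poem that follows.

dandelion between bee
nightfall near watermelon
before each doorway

5

Line 3: before(2) + each(1) + doorway(2) = 5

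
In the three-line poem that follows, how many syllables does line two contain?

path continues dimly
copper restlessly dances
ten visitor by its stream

7

Line two: copper(2) + restlessly(3) + dances(2) = 7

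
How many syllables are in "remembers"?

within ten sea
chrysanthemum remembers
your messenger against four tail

"remembers" has 3 syllables.

3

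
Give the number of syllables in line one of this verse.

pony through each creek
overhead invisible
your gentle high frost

5

Line one: pony (2), through (1), each (1), creek (1) → 5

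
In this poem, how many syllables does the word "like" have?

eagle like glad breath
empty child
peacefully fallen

1

"like" has 1 syllable.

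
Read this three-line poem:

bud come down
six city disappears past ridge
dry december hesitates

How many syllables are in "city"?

"city" has 2 syllables.

2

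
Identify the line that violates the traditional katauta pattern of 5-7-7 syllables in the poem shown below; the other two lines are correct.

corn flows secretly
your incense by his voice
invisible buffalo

Line 2

Line 1: corn (1), flows (1), secretly (3) → 5 ✓
Line 2: your (1), incense (2), by (1), his (1), voice (1) → 6 (expected 7)
Line 3: invisible (4), buffalo (3) → 7 ✓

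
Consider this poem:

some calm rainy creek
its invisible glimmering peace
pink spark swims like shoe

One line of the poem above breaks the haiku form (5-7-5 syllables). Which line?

Line 1: some (1), calm (1), rainy (2), creek (1) → 5 ✓
Line 2: its (1), invisible (4), glimmering (3), peace (1) → 9 (expected 7)
Line 3: pink (1), spark (1), swims (1), like (1), shoe (1) → 5 ✓

The second line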